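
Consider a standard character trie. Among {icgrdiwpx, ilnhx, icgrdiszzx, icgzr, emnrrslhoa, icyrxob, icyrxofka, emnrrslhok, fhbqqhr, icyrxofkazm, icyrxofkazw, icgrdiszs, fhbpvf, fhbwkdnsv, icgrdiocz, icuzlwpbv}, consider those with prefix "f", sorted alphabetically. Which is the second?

fhbqqhr

Filter for "f…" and sort: "fhbpvf", "fhbqqhr", "fhbwkdnsv"
Position 2: fhbqqhr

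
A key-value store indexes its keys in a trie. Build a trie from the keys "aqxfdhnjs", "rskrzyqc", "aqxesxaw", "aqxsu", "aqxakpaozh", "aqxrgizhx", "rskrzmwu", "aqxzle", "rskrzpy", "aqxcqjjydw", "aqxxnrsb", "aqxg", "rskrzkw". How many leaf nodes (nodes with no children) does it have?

A leaf is a node with no children — equivalently, the end of a word that is not a proper prefix of any other stored word.
Those words: "aqxakpaozh", "aqxcqjjydw", "aqxesxaw", "aqxfdhnjs", "aqxg", "aqxrgizhx", "aqxsu", "aqxxnrsb", "aqxzle", "rskrzkw", "rskrzmwu", "rskrzpy", "rskrzyqc"
Leaf count: 13

13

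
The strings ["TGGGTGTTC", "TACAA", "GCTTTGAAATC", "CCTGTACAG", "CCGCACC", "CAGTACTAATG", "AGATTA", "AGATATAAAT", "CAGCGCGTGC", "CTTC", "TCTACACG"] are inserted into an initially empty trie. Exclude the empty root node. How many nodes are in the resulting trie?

77

Count nodes per top-level branch (shared prefixes stored once):
  'A'-branch (AGATATAAAT, AGATTA): 12 nodes
  'C'-branch (CAGCGCGTGC, CAGTACTAATG, CCGCACC, CCTGTACAG, CTTC): 34 nodes
  'G'-branch (GCTTTGAAATC): 11 nodes
  'T'-branch (TACAA, TCTACACG, TGGGTGTTC): 20 nodes
Sum: 77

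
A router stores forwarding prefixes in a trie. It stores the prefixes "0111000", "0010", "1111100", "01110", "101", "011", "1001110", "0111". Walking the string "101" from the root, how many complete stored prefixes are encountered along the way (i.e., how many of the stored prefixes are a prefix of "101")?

1

Walk "101" from the root; an end-of-word marker is hit whenever a stored word is a prefix of "101".
Prefixes of the query that are stored words: "101"
Count: 1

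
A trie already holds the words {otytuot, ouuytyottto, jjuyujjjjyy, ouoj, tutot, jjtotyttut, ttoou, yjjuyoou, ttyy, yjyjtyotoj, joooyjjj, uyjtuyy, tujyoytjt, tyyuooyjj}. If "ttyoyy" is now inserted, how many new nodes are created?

Walking "ttyoyy" from the root, the first 3 characters ("tty") follow existing edges; "o" is the first miss.
So 6 − 3 = 3 new nodes.

3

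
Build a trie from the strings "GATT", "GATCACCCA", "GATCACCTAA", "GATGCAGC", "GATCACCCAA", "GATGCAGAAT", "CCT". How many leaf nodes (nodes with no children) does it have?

A leaf is a node with no children — equivalently, the end of a word that is not a proper prefix of any other stored word.
Those words: "CCT", "GATCACCCAA", "GATCACCTAA", "GATGCAGAAT", "GATGCAGC", "GATT"
Leaf count: 6

6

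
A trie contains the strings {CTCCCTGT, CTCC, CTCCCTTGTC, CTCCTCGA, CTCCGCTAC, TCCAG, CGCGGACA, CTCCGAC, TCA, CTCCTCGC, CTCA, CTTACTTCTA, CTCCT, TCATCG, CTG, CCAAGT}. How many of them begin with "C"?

Walk to "C"; the words in its subtree are exactly those with that prefix.
Words under "C": CCAAGT, CGCGGACA, CTCA, CTCC, CTCCCTGT, CTCCCTTGTC, CTCCGAC, CTCCGCTAC, CTCCT, CTCCTCGA, CTCCTCGC, CTG, CTTACTTCTA
Count: 13

13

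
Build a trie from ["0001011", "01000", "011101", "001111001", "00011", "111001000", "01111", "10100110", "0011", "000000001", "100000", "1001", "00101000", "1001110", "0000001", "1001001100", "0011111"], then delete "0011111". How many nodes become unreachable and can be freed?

A node on "0011111"'s path can go only if nothing else ends at it or branches off below it.
The suffix "1" (1 node) is used only by "0011111"; the node for "001111" still has the child "0", so pruning stops there.
Nodes removed: 1

1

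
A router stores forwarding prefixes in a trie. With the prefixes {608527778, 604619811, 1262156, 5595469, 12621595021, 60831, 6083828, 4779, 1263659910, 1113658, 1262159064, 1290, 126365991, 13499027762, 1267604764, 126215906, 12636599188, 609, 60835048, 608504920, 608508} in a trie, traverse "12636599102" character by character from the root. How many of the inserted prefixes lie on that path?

2

Traverse "12636599102" character by character; count nodes along the way that are marked as word ends.
Prefixes of the query that are stored words: "126365991", "1263659910"
Count: 2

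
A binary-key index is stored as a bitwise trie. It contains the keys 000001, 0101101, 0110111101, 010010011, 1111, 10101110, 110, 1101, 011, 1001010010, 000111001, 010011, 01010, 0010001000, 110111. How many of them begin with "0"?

9

Traverse to the node for "0", then collect every word in that subtree.
Matches: "000001", "000111001", "0010001000", "010010011", "010011", "01010", "0101101", "011", "0110111101"
Count: 9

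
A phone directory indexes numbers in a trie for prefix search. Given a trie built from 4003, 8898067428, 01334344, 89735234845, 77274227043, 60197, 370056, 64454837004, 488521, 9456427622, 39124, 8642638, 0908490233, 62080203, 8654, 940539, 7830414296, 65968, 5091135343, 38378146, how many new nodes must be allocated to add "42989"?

4

Walking "42989" from the root, the first 1 characters ("4") follow existing edges; "2" is the first miss.
Each of the 4 remaining characters creates one node.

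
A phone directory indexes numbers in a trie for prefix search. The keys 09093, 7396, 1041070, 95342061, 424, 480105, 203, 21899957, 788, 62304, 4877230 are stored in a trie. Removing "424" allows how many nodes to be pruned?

2

A node on "424"'s path can go only if nothing else ends at it or branches off below it.
The suffix "24" (2 nodes) is used only by "424"; the node for "4" still has the child "8", so pruning stops there.
Nodes removed: 2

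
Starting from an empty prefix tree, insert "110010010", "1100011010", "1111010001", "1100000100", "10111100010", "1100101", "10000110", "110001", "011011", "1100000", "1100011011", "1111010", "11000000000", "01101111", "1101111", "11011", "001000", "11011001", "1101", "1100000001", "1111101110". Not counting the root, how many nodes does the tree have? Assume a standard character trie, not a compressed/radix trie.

77

Trace insertions, counting only characters that open a new branch:
  "110010010" → 9 new (1, 1, 0, 0, 1, 0, 0, 1, 0)
  "1100011010" → prefix "1100" already present; 6 new (0, 1, 1, 0, 1, 0)
  "1111010001" → prefix "11" already present; 8 new (1, 1, 0, 1, 0, 0, 0, 1)
  "1100000100" → prefix "11000" already present; 5 new (0, 0, 1, 0, 0)
  "10111100010" → prefix "1" already present; 10 new (0, 1, 1, 1, 1, 0, 0, 0, 1, 0)
  "1100101" → prefix "110010" already present; 1 new (1)
  "10000110" → prefix "10" already present; 6 new (0, 0, 0, 1, 1, 0)
  "110001" → prefix "110001" already present; 0 new (none)
  "011011" → 6 new (0, 1, 1, 0, 1, 1)
  "1100000" → prefix "1100000" already present; 0 new (none)
  "1100011011" → prefix "110001101" already present; 1 new (1)
  "1111010" → prefix "1111010" already present; 0 new (none)
  "11000000000" → prefix "1100000" already present; 4 new (0, 0, 0, 0)
  "01101111" → prefix "011011" already present; 2 new (1, 1)
  "1101111" → prefix "110" already present; 4 new (1, 1, 1, 1)
  "11011" → prefix "11011" already present; 0 new (none)
  "001000" → prefix "0" already present; 5 new (0, 1, 0, 0, 0)
  "11011001" → prefix "11011" already present; 3 new (0, 0, 1)
  "1101" → prefix "1101" already present; 0 new (none)
  "1100000001" → prefix "110000000" already present; 1 new (1)
  "1111101110" → prefix "1111" already present; 6 new (1, 0, 1, 1, 1, 0)
Total nodes = 9 + 6 + 8 + 5 + 10 + 1 + 6 + 0 + 6 + 0 + 1 + 0 + 4 + 2 + 4 + 0 + 5 + 3 + 0 + 1 + 6 = 77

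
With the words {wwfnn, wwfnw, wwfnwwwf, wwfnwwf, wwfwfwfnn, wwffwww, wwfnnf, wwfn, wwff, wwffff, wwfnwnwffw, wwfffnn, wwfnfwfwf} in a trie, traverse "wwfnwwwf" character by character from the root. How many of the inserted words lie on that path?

Check each prefix of "wwfnwwwf" against the stored set — each match is an end-marker on the path.
Prefixes of the query that are stored words: "wwfn", "wwfnw", "wwfnwwwf"
Count: 3

3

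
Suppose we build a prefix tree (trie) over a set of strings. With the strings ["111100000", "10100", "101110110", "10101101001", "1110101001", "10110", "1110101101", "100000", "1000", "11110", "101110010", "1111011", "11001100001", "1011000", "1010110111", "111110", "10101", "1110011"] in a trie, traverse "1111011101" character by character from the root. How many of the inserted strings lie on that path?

2

Traverse "1111011101" character by character; count nodes along the way that are marked as word ends.
Prefixes of the query that are stored words: "11110", "1111011"
Count: 2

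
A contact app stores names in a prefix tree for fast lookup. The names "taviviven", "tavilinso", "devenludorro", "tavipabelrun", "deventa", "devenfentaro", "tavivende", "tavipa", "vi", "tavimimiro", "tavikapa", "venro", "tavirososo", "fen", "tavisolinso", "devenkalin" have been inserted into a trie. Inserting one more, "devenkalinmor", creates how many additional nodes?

The longest prefix of "devenkalinmor" already in the trie is "devenkalin" (length 10).
So 13 − 10 = 3 new nodes.

3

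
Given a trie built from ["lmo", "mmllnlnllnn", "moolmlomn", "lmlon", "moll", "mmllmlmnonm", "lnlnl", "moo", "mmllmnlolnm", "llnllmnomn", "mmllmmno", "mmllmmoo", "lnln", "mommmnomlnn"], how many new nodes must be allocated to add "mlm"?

2

The longest prefix of "mlm" already in the trie is "m" (length 1).
Each of the 2 remaining characters creates one node.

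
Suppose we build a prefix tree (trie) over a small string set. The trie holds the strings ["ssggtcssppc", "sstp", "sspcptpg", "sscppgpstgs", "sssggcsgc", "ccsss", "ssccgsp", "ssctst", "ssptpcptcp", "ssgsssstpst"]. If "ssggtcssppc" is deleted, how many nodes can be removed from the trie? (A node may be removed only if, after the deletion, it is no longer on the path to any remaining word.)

8

After clearing the end-marker at "ssggtcssppc", prune upward until reaching a node still needed by another word.
The suffix "gtcssppc" (8 nodes) is used only by "ssggtcssppc"; the node for "ssg" still has the child "s", so pruning stops there.
Nodes removed: 8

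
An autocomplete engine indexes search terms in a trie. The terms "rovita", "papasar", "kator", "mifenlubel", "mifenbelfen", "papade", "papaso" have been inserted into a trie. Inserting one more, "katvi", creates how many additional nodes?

2

Walking "katvi" from the root, the first 3 characters ("kat") follow existing edges; "v" is the first miss.
Each of the 2 remaining characters creates one node.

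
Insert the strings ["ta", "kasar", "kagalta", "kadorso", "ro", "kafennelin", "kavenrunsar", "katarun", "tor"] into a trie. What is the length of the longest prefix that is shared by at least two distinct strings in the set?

The deepest shared node is where two words last agree before diverging.
e.g. "kadorso" and "kafennelin" share the prefix "ka" of length 2; no pair shares a longer one.
Longest shared-prefix length: 2

2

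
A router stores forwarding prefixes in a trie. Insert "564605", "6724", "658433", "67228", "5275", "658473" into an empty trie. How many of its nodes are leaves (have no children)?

A leaf is a node with no children — equivalently, the end of a word that is not a proper prefix of any other stored word.
Those words: "5275", "564605", "658433", "658473", "67228", "6724"
Leaf count: 6

6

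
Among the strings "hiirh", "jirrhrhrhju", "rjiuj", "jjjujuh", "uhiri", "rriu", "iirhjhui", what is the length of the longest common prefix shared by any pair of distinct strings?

1

The deepest shared node is where two words last agree before diverging.
"jirrhrhrhju" and "jjjujuh" agree on "j" (1 characters) before diverging; nothing deeper is shared.
Longest shared-prefix length: 1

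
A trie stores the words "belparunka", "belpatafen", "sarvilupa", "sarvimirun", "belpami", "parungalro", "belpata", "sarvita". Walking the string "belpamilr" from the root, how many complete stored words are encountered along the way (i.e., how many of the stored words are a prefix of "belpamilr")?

Walk "belpamilr" from the root; an end-of-word marker is hit whenever a stored word is a prefix of "belpamilr".
Prefixes of the query that are stored words: "belpami"
Count: 1

1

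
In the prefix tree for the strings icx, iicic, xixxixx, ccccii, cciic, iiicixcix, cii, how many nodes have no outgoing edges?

A leaf is a node with no children — equivalently, the end of a word that is not a proper prefix of any other stored word.
Those words: "ccccii", "cciic", "cii", "icx", "iicic", "iiicixcix", "xixxixx"
Leaf count: 7

7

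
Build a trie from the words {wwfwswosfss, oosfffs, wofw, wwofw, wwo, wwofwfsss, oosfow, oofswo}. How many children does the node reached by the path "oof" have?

Follow the path "oof" to its node, then look at its outgoing edges.
Distinct next characters after "oof": s.
That node has 1 child edge.

1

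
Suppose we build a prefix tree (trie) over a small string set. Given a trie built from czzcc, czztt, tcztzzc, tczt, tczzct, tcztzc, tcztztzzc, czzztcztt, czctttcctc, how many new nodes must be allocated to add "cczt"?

3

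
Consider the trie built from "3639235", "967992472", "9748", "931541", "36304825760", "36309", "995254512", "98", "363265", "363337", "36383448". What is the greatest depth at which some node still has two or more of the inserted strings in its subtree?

4

The deepest shared node is where two words last agree before diverging.
e.g. "36304825760" and "36309" share the prefix "3630" of length 4; no pair shares a longer one.
Longest shared-prefix length: 4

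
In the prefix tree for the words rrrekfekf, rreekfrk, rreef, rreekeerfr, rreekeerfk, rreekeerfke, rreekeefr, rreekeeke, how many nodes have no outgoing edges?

7

Leaves are exactly the stored words that no other stored word extends.
Those words: "rreef", "rreekeefr", "rreekeeke", "rreekeerfke", "rreekeerfr", "rreekfrk", "rrrekfekf"
Leaf count: 7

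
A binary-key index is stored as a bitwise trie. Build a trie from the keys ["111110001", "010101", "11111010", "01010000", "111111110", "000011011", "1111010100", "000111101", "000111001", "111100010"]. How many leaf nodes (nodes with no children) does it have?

10

Leaves are exactly the stored words that no other stored word extends.
Those words: "000011011", "000111001", "000111101", "01010000", "010101", "111100010", "1111010100", "111110001", "11111010", "111111110"
Leaf count: 10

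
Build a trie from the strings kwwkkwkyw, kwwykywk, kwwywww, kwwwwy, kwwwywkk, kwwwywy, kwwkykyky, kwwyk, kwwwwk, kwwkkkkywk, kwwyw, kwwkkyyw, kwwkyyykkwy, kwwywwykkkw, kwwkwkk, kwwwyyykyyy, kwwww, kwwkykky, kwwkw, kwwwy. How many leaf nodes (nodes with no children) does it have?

A leaf is a node with no children — equivalently, the end of a word that is not a proper prefix of any other stored word.
Those words: "kwwkkkkywk", "kwwkkwkyw", "kwwkkyyw", "kwwkwkk", "kwwkykky", "kwwkykyky", "kwwkyyykkwy", "kwwwwk", "kwwwwy", "kwwwywkk", "kwwwywy", "kwwwyyykyyy", "kwwykywk", "kwwywww", "kwwywwykkkw"
Leaf count: 15

15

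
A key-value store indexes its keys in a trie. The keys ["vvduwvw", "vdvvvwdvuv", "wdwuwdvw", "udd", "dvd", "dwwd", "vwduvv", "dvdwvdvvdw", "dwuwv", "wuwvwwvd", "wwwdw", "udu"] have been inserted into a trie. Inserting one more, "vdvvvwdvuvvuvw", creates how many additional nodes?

Walking "vdvvvwdvuvvuvw" from the root, the first 10 characters ("vdvvvwdvuv") follow existing edges; "v" is the first miss.
New nodes needed: |"vdvvvwdvuvvuvw"| − 10 = 14 − 10 = 4.

4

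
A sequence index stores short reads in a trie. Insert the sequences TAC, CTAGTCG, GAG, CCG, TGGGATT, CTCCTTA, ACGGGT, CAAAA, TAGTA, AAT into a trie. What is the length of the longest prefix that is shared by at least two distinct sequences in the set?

2

The deepest shared node is where two words last agree before diverging.
"CTAGTCG" and "CTCCTTA" agree on "CT" (2 characters) before diverging; nothing deeper is shared.
Longest shared-prefix length: 2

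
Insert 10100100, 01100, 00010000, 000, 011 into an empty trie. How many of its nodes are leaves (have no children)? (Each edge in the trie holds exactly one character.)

3

A leaf is a node with no children — equivalently, the end of a word that is not a proper prefix of any other stored word.
Those words: "00010000", "01100", "10100100"
Leaf count: 3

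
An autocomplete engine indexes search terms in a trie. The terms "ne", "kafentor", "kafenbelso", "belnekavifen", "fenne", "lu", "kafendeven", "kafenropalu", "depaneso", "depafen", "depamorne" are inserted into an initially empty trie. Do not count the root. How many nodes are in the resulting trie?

61

Count nodes per top-level branch (shared prefixes stored once):
  'b'-branch (belnekavifen): 12 nodes
  'd'-branch (depafen, depamorne, depaneso): 16 nodes
  'f'-branch (fenne): 5 nodes
  'k'-branch (kafenbelso, kafendeven, kafenropalu, kafentor): 24 nodes
  'l'-branch (lu): 2 nodes
  'n'-branch (ne): 2 nodes
Sum: 61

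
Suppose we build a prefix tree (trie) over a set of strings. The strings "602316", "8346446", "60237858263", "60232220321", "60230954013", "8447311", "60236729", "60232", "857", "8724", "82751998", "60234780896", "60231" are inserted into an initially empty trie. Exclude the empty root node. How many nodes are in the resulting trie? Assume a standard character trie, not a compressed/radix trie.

Count nodes per top-level branch (shared prefixes stored once):
  '6'-branch (60230954013, 60231, 602316, 60232, 60232220321, 60234780896, 60236729, 60237858263): 38 nodes
  '8'-branch (82751998, 8346446, 8447311, 857, 8724): 25 nodes
Sum: 63

63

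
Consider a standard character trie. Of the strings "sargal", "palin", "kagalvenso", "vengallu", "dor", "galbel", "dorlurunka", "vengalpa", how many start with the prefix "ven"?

Traverse to the node for "ven", then collect every word in that subtree.
Words under "ven": vengallu, vengalpa
Count: 2

2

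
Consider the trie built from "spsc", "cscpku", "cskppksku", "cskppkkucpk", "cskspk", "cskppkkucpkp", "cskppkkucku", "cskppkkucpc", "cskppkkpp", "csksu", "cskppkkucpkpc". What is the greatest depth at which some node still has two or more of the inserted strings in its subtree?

12

The deepest shared node is where two words last agree before diverging.
e.g. "cskppkkucpkp" and "cskppkkucpkpc" share the prefix "cskppkkucpkp" of length 12; no pair shares a longer one.
Longest shared-prefix length: 12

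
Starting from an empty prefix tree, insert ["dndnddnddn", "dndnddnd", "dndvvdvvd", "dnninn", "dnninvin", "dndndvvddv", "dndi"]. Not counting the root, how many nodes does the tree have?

Insert word by word; a character creates a node only if that edge doesn't already exist:
  "dndnddnddn" → 10 new (d, n, d, n, d, d, n, d, d, n)
  "dndnddnd" → prefix "dndnddnd" already present; 0 new (none)
  "dndvvdvvd" → prefix "dnd" already present; 6 new (v, v, d, v, v, d)
  "dnninn" → prefix "dn" already present; 4 new (n, i, n, n)
  "dnninvin" → prefix "dnnin" already present; 3 new (v, i, n)
  "dndndvvddv" → prefix "dndnd" already present; 5 new (v, v, d, d, v)
  "dndi" → prefix "dnd" already present; 1 new (i)
Total nodes = 10 + 0 + 6 + 4 + 3 + 5 + 1 = 29

29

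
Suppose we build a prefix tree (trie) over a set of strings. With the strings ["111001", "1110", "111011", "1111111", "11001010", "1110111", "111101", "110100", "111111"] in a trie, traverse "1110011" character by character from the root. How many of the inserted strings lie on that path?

Traverse "1110011" character by character; count nodes along the way that are marked as word ends.
Prefixes of the query that are stored words: "1110", "111001"
Count: 2

2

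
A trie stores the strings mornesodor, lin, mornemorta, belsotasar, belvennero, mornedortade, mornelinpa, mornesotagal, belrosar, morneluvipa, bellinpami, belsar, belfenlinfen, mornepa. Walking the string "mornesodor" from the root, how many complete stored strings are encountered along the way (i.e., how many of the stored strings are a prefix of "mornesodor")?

1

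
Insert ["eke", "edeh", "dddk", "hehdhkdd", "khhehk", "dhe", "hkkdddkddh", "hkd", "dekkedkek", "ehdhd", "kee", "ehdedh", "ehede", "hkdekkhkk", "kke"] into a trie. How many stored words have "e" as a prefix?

Traverse to the node for "e", then collect every word in that subtree.
Words under "e": edeh, ehdedh, ehdhd, ehede, eke
Count: 5

5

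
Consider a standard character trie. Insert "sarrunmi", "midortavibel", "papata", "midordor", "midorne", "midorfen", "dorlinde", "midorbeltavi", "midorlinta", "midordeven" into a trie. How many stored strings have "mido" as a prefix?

7

Filter for entries beginning with "mido":
Words under "mido": midorbeltavi, midordeven, midordor, midorfen, midorlinta, midorne, midortavibel
Count: 7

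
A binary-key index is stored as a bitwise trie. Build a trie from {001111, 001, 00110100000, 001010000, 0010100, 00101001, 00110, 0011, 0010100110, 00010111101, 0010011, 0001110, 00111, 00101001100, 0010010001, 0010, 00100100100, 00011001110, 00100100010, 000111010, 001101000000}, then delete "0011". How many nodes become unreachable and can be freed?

After clearing the end-marker at "0011", prune upward until reaching a node still needed by another word.
Every node on "0011" is still needed (e.g. by "001111"), so nothing is freed.
Nodes removed: 0

0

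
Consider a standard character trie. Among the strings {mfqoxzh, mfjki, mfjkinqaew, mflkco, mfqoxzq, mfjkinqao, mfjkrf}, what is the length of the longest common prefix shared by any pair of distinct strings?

Equivalently: take the maximum, over all pairs, of their longest common prefix length.
e.g. "mfjkinqaew" and "mfjkinqao" share the prefix "mfjkinqa" of length 8; no pair shares a longer one.
Longest shared-prefix length: 8

8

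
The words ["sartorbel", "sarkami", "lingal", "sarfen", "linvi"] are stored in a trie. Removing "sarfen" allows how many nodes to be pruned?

3

Walk "sarfen" from the leaf back toward the root, removing each node that no remaining word uses.
The suffix "fen" (3 nodes) is used only by "sarfen"; the node for "sar" still has the child "t", so pruning stops there.
Nodes removed: 3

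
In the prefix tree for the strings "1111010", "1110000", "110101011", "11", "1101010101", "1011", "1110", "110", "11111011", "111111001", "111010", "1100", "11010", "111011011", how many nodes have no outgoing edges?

10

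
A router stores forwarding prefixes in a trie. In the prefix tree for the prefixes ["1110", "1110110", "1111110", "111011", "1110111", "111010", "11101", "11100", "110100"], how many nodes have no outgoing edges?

6

A leaf is a node with no children — equivalently, the end of a word that is not a proper prefix of any other stored word.
Those words: "110100", "11100", "111010", "1110110", "1110111", "1111110"
Leaf count: 6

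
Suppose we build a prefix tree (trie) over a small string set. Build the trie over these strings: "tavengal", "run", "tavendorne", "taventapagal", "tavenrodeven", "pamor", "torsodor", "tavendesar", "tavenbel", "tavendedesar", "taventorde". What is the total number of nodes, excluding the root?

Count nodes per top-level branch (shared prefixes stored once):
  'p'-branch (pamor): 5 nodes
  'r'-branch (run): 3 nodes
  't'-branch (tavenbel, tavendedesar, tavendesar, tavendorne, tavengal, tavenrodeven, taventapagal, taventorde, torsodor): 50 nodes
Sum: 58

58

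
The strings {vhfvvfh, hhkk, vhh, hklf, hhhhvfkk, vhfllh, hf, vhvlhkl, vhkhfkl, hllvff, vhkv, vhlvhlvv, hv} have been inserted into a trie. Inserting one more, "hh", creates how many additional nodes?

0

"hh" is already a full path in the trie; only an end-marker is added.
No new nodes are needed: 0.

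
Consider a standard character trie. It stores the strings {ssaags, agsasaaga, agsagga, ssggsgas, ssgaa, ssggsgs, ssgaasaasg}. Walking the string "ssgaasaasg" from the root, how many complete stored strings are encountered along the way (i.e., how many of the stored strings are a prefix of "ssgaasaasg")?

2

Check each prefix of "ssgaasaasg" against the stored set — each match is an end-marker on the path.
Prefixes of the query that are stored words: "ssgaa", "ssgaasaasg"
Count: 2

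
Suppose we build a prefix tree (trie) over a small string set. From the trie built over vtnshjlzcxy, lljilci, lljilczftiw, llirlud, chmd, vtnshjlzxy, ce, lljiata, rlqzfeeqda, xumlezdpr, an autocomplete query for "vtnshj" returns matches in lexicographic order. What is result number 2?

Filter for "vtnshj…" and sort: "vtnshjlzcxy", "vtnshjlzxy"
The 2nd is vtnshjlzxy.

vtnshjlzxy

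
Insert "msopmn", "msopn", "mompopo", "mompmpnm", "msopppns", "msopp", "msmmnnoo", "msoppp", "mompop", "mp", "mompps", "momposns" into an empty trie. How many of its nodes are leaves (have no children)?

Leaves are exactly the stored words that no other stored word extends.
Those words: "mompmpnm", "mompopo", "momposns", "mompps", "mp", "msmmnnoo", "msopmn", "msopn", "msopppns"
Leaf count: 9

9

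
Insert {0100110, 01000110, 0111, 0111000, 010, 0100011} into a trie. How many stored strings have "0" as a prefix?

Traverse to the node for "0", then collect every word in that subtree.
Words under "0": 010, 0100011, 01000110, 0100110, 0111, 0111000
Count: 6

6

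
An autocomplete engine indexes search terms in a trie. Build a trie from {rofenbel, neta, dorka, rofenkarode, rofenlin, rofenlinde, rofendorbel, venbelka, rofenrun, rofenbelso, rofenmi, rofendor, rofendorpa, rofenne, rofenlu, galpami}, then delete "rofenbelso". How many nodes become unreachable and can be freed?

2

Walk "rofenbelso" from the leaf back toward the root, removing each node that no remaining word uses.
The suffix "so" (2 nodes) is used only by "rofenbelso"; "rofenbel" is itself a stored word, so pruning stops there.
Nodes removed: 2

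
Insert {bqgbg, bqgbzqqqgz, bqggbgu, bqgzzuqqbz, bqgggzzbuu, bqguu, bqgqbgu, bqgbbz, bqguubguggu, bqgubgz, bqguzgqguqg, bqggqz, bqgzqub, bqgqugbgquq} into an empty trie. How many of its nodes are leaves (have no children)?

13

A leaf is a node with no children — equivalently, the end of a word that is not a proper prefix of any other stored word.
Those words: "bqgbbz", "bqgbg", "bqgbzqqqgz", "bqggbgu", "bqgggzzbuu", "bqggqz", "bqgqbgu", "bqgqugbgquq", "bqgubgz", "bqguubguggu", "bqguzgqguqg", "bqgzqub", "bqgzzuqqbz"
Leaf count: 13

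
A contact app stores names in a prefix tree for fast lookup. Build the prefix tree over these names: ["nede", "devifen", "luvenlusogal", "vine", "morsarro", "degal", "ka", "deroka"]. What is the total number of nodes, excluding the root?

Count nodes per top-level branch (shared prefixes stored once):
  'd'-branch (degal, deroka, devifen): 14 nodes
  'k'-branch (ka): 2 nodes
  'l'-branch (luvenlusogal): 12 nodes
  'm'-branch (morsarro): 8 nodes
  'n'-branch (nede): 4 nodes
  'v'-branch (vine): 4 nodes
Sum: 44

44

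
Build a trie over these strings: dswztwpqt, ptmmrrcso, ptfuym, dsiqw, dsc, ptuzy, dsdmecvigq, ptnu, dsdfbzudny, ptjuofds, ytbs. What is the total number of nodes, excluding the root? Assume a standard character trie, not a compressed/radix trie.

Trace insertions, counting only characters that open a new branch:
  "dswztwpqt" → 9 new (d, s, w, z, t, w, p, q, t)
  "ptmmrrcso" → 9 new (p, t, m, m, r, r, c, s, o)
  "ptfuym" → prefix "pt" already present; 4 new (f, u, y, m)
  "dsiqw" → prefix "ds" already present; 3 new (i, q, w)
  "dsc" → prefix "ds" already present; 1 new (c)
  "ptuzy" → prefix "pt" already present; 3 new (u, z, y)
  "dsdmecvigq" → prefix "ds" already present; 8 new (d, m, e, c, v, i, g, q)
  "ptnu" → prefix "pt" already present; 2 new (n, u)
  "dsdfbzudny" → prefix "dsd" already present; 7 new (f, b, z, u, d, n, y)
  "ptjuofds" → prefix "pt" already present; 6 new (j, u, o, f, d, s)
  "ytbs" → 4 new (y, t, b, s)
Total nodes = 9 + 9 + 4 + 3 + 1 + 3 + 8 + 2 + 7 + 6 + 4 = 56

56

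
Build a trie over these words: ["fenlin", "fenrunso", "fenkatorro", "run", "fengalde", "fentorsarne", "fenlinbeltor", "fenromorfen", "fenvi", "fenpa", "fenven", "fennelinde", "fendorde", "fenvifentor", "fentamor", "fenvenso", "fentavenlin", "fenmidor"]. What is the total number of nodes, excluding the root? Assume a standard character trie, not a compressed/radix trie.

88

Trace insertions, counting only characters that open a new branch:
  "fenlin" → 6 new (f, e, n, l, i, n)
  "fenrunso" → prefix "fen" already present; 5 new (r, u, n, s, o)
  "fenkatorro" → prefix "fen" already present; 7 new (k, a, t, o, r, r, o)
  "run" → 3 new (r, u, n)
  "fengalde" → prefix "fen" already present; 5 new (g, a, l, d, e)
  "fentorsarne" → prefix "fen" already present; 8 new (t, o, r, s, a, r, n, e)
  "fenlinbeltor" → prefix "fenlin" already present; 6 new (b, e, l, t, o, r)
  "fenromorfen" → prefix "fenr" already present; 7 new (o, m, o, r, f, e, n)
  "fenvi" → prefix "fen" already present; 2 new (v, i)
  "fenpa" → prefix "fen" already present; 2 new (p, a)
  "fenven" → prefix "fenv" already present; 2 new (e, n)
  "fennelinde" → prefix "fen" already present; 7 new (n, e, l, i, n, d, e)
  "fendorde" → prefix "fen" already present; 5 new (d, o, r, d, e)
  "fenvifentor" → prefix "fenvi" already present; 6 new (f, e, n, t, o, r)
  "fentamor" → prefix "fent" already present; 4 new (a, m, o, r)
  "fenvenso" → prefix "fenven" already present; 2 new (s, o)
  "fentavenlin" → prefix "fenta" already present; 6 new (v, e, n, l, i, n)
  "fenmidor" → prefix "fen" already present; 5 new (m, i, d, o, r)
Total nodes = 6 + 5 + 7 + 3 + 5 + 8 + 6 + 7 + 2 + 2 + 2 + 7 + 5 + 6 + 4 + 2 + 6 + 5 = 88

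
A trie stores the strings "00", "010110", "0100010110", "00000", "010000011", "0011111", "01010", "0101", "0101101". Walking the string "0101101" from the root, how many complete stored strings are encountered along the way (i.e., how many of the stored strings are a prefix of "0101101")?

3

Walk "0101101" from the root; an end-of-word marker is hit whenever a stored word is a prefix of "0101101".
Prefixes of the query that are stored words: "0101", "010110", "0101101"
Count: 3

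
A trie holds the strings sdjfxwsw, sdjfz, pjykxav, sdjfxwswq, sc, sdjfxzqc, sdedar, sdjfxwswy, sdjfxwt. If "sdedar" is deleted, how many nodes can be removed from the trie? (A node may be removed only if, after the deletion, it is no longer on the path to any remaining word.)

4

A node on "sdedar"'s path can go only if nothing else ends at it or branches off below it.
The suffix "edar" (4 nodes) is used only by "sdedar"; the node for "sd" still has the child "j", so pruning stops there.
Nodes removed: 4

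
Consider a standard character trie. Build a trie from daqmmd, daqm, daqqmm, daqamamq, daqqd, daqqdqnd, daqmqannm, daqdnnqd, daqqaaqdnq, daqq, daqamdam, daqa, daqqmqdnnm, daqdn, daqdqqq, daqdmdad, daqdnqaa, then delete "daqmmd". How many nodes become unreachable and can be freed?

After clearing the end-marker at "daqmmd", prune upward until reaching a node still needed by another word.
The suffix "md" (2 nodes) is used only by "daqmmd"; the node for "daqm" still has the child "q", so pruning stops there.
Nodes removed: 2

2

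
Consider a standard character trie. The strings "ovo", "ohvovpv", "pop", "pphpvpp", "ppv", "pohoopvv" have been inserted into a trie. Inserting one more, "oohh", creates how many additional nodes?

"o" is already a path in the trie; the remaining "ohh" must be added.
New nodes needed: |"oohh"| − 1 = 4 − 1 = 3.

3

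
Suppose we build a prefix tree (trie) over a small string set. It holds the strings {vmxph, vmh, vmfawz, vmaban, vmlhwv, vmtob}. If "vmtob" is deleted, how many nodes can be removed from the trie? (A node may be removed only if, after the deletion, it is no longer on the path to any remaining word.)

3

Walk "vmtob" from the leaf back toward the root, removing each node that no remaining word uses.
The suffix "tob" (3 nodes) is used only by "vmtob"; the node for "vm" still has the child "x", so pruning stops there.
Nodes removed: 3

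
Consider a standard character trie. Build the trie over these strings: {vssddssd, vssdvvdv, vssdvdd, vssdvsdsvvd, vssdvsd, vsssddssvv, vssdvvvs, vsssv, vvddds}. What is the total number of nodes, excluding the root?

35

For each word, the new-node count is its length minus the longest prefix already in the trie:
  "vssddssd" → 8 new (v, s, s, d, d, s, s, d)
  "vssdvvdv" → prefix "vssd" already present; 4 new (v, v, d, v)
  "vssdvdd" → prefix "vssdv" already present; 2 new (d, d)
  "vssdvsdsvvd" → prefix "vssdv" already present; 6 new (s, d, s, v, v, d)
  "vssdvsd" → prefix "vssdvsd" already present; 0 new (none)
  "vsssddssvv" → prefix "vss" already present; 7 new (s, d, d, s, s, v, v)
  "vssdvvvs" → prefix "vssdvv" already present; 2 new (v, s)
  "vsssv" → prefix "vsss" already present; 1 new (v)
  "vvddds" → prefix "v" already present; 5 new (v, d, d, d, s)
Total nodes = 8 + 4 + 2 + 6 + 0 + 7 + 2 + 1 + 5 = 35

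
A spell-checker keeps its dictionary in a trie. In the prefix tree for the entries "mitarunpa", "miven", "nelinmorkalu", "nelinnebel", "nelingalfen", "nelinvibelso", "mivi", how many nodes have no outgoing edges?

7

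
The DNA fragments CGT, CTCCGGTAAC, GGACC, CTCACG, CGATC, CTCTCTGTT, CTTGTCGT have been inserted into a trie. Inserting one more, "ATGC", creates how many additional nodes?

"ATGC" shares no prefix with any stored word, so all 4 characters open new nodes.
4 − 0 = 4 new nodes.

4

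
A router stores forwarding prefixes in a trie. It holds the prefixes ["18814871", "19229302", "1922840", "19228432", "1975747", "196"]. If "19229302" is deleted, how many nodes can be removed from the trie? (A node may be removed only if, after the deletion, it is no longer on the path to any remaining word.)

After clearing the end-marker at "19229302", prune upward until reaching a node still needed by another word.
The suffix "9302" (4 nodes) is used only by "19229302"; the node for "1922" still has the child "8", so pruning stops there.
Nodes removed: 4

4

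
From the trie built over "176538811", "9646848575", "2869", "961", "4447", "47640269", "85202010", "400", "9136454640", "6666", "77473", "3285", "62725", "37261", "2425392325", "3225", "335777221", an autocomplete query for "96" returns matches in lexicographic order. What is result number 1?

961

DFS of the "96" subtree visits, in order: "961", "9646848575"
The 1st is 961.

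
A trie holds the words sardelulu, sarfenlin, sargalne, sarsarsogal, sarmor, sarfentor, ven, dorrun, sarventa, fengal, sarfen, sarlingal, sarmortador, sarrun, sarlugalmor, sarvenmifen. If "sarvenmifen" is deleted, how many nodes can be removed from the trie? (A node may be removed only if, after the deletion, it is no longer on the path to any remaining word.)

5

Walk "sarvenmifen" from the leaf back toward the root, removing each node that no remaining word uses.
The suffix "mifen" (5 nodes) is used only by "sarvenmifen"; the node for "sarven" still has the child "t", so pruning stops there.
Nodes removed: 5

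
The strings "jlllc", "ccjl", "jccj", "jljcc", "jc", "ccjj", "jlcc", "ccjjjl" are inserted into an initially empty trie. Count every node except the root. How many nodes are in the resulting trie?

20

Trie structure (* marks end of a word):
(root)
├─ c
│  └─ c
│     └─ j
│        ├─ j *
│        │  └─ j
│        │     └─ l *
│        └─ l *
└─ j
   ├─ c *
   │  └─ c
   │     └─ j *
   └─ l
      ├─ c
      │  └─ c *
      ├─ j
      │  └─ c
      │     └─ c *
      └─ l
         └─ l
            └─ c *
Counting every labelled node above: 20.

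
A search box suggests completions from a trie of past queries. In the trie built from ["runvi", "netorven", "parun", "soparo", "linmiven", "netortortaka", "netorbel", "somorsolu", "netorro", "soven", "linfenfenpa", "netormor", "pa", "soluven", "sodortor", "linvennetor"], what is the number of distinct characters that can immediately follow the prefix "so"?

5

Walk "so" from the root, arriving at one node.
Characters that immediately follow "so" among the stored strings: {d, l, m, p, v}.
That node has 5 child edges.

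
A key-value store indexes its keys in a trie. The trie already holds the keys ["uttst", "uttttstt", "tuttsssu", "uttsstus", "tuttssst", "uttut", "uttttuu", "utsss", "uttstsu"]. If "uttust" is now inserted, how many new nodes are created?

2

Walking "uttust" from the root, the first 4 characters ("uttu") follow existing edges; "s" is the first miss.
New nodes needed: |"uttust"| − 4 = 6 − 4 = 2.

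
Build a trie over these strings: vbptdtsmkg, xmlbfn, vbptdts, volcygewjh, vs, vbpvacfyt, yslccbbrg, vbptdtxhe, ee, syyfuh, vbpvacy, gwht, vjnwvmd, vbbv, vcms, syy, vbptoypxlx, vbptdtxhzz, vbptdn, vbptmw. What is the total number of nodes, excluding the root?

79

Insert word by word; a character creates a node only if that edge doesn't already exist:
  "vbptdtsmkg" → 10 new (v, b, p, t, d, t, s, m, k, g)
  "xmlbfn" → 6 new (x, m, l, b, f, n)
  "vbptdts" → prefix "vbptdts" already present; 0 new (none)
  "volcygewjh" → prefix "v" already present; 9 new (o, l, c, y, g, e, w, j, h)
  "vs" → prefix "v" already present; 1 new (s)
  "vbpvacfyt" → prefix "vbp" already present; 6 new (v, a, c, f, y, t)
  "yslccbbrg" → 9 new (y, s, l, c, c, b, b, r, g)
  "vbptdtxhe" → prefix "vbptdt" already present; 3 new (x, h, e)
  "ee" → 2 new (e, e)
  "syyfuh" → 6 new (s, y, y, f, u, h)
  "vbpvacy" → prefix "vbpvac" already present; 1 new (y)
  "gwht" → 4 new (g, w, h, t)
  "vjnwvmd" → prefix "v" already present; 6 new (j, n, w, v, m, d)
  "vbbv" → prefix "vb" already present; 2 new (b, v)
  "vcms" → prefix "v" already present; 3 new (c, m, s)
  "syy" → prefix "syy" already present; 0 new (none)
  "vbptoypxlx" → prefix "vbpt" already present; 6 new (o, y, p, x, l, x)
  "vbptdtxhzz" → prefix "vbptdtxh" already present; 2 new (z, z)
  "vbptdn" → prefix "vbptd" already present; 1 new (n)
  "vbptmw" → prefix "vbpt" already present; 2 new (m, w)
Total nodes = 10 + 6 + 0 + 9 + 1 + 6 + 9 + 3 + 2 + 6 + 1 + 4 + 6 + 2 + 3 + 0 + 6 + 2 + 1 + 2 = 79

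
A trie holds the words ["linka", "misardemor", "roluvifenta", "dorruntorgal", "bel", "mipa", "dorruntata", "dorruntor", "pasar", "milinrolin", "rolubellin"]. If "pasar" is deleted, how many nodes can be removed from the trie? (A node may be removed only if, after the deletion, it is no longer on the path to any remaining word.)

5

A node on "pasar"'s path can go only if nothing else ends at it or branches off below it.
No other word shares any prefix with "pasar", so all 5 of its nodes go.
Nodes removed: 5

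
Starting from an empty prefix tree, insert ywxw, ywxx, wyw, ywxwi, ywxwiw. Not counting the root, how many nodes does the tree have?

Trace insertions, counting only characters that open a new branch:
  "ywxw" → 4 new (y, w, x, w)
  "ywxx" → prefix "ywx" already present; 1 new (x)
  "wyw" → 3 new (w, y, w)
  "ywxwi" → prefix "ywxw" already present; 1 new (i)
  "ywxwiw" → prefix "ywxwi" already present; 1 new (w)
Total nodes = 4 + 1 + 3 + 1 + 1 = 10

10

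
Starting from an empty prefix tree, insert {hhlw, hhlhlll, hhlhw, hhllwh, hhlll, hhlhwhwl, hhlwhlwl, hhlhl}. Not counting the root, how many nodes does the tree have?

20

Trie structure (* marks end of a word):
(root)
└─ h
   └─ h
      └─ l
         ├─ h
         │  ├─ l *
         │  │  └─ l
         │  │     └─ l *
         │  └─ w *
         │     └─ h
         │        └─ w
         │           └─ l *
         ├─ l
         │  ├─ l *
         │  └─ w
         │     └─ h *
         └─ w *
            └─ h
               └─ l
                  └─ w
                     └─ l *
Counting every labelled node above: 20.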